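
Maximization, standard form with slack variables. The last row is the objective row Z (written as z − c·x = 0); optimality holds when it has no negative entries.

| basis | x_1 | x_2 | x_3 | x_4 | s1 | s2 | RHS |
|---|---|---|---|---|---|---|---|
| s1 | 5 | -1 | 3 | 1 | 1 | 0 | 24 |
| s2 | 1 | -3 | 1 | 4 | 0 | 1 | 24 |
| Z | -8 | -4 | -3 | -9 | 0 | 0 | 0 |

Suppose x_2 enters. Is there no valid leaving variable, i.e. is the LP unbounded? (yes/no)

yes

Every constraint-row entry in column x_2 is ≤ 0, so increasing x_2 is unbounded.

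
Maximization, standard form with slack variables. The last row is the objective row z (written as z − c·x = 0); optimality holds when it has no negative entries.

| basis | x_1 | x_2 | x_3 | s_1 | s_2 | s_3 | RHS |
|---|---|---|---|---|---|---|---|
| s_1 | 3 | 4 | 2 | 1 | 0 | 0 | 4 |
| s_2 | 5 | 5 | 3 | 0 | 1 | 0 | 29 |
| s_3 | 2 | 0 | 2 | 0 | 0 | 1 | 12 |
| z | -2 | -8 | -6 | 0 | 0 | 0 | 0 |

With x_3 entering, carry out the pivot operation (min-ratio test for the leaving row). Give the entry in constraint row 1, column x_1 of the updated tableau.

Ratio test on column x_3 — row 1: 4/2 = 2; row 2: 29/3 = 29/3; row 3: 12/2 = 6. Minimum is 2 at row 1 (s_1 leaves); pivot element 2.
Divide row 1 by 2; eliminate column x_3 from the other rows.
In the new row 1, the x_1 entry is the old entry divided by the pivot: 3/2 = 3/2.

3/2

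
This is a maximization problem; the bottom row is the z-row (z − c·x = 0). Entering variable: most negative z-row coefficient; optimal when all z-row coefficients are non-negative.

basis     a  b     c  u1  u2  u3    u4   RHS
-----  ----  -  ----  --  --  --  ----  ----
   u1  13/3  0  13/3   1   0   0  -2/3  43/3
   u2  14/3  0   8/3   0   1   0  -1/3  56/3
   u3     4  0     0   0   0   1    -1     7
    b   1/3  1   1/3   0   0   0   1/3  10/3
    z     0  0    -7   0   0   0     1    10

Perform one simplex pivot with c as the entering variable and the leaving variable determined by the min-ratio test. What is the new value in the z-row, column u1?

Ratio test on column c — row 1: (43/3)/(13/3) = 43/13; row 2: (56/3)/(8/3) = 7; row 3: entry 0 ≤ 0; row 4: (10/3)/(1/3) = 10. Minimum is 43/13 at row 1 (u1 leaves); pivot element 13/3.
Divide row 1 by 13/3; eliminate column c from the other rows.
z-row update in column u1: 0 − (-7)·(3/13) = 21/13.

21/13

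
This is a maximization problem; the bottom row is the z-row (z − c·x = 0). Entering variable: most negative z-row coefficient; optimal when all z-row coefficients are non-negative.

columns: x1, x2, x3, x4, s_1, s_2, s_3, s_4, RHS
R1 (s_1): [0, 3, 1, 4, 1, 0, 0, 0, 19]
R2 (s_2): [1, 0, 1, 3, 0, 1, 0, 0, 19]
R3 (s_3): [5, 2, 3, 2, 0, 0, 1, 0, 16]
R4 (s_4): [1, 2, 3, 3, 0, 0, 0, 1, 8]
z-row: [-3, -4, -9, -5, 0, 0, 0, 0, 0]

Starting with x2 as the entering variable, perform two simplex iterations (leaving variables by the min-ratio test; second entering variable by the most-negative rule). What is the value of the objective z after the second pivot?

Ratio test on column x2 — row 1: 19/3 = 19/3; row 2: entry 0 ≤ 0; row 3: 16/2 = 8; row 4: 8/2 = 4. Minimum is 4 at row 4 (s_4 leaves); pivot element 2.
Pivot on row 4; the z-row RHS becomes 0 − (-4)·4 = 16.
Next entering variable (most negative z-row entry -3): x3.
Ratio test on column x3 — row 1: entry -7/2 ≤ 0; row 2: 19/1 = 19; row 3: entry 0 ≤ 0; row 4: 4/(3/2) = 8/3. Minimum is 8/3 at row 4 (x2 leaves); pivot element 3/2.
After the second pivot the z-row RHS is 16 − (-3)·(8/3) = 24.

24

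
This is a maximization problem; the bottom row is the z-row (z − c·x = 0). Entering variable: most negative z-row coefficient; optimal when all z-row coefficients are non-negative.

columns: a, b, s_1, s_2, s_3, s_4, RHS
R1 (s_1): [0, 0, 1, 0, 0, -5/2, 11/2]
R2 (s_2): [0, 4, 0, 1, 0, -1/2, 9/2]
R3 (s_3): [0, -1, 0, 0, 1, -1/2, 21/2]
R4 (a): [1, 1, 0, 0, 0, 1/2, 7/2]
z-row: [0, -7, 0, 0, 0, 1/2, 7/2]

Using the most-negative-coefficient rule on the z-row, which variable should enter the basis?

b

Negative z-row entries: b: -7.
The most negative is -7 in column b, so b enters.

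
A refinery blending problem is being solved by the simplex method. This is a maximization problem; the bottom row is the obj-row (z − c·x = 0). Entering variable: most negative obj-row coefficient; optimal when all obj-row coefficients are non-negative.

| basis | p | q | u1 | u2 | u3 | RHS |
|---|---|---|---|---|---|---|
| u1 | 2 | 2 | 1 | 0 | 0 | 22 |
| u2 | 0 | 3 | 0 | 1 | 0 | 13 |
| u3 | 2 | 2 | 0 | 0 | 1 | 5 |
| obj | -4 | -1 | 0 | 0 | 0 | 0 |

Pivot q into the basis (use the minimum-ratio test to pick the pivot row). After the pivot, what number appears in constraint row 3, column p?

1

Ratio test on column q — row 1: 22/2 = 11; row 2: 13/3 = 13/3; row 3: 5/2 = 5/2. Minimum is 5/2 at row 3 (u3 leaves); pivot element 2.
Divide row 3 by 2; eliminate column q from the other rows.
In the new row 3, the p entry is the old entry divided by the pivot: 2/2 = 1.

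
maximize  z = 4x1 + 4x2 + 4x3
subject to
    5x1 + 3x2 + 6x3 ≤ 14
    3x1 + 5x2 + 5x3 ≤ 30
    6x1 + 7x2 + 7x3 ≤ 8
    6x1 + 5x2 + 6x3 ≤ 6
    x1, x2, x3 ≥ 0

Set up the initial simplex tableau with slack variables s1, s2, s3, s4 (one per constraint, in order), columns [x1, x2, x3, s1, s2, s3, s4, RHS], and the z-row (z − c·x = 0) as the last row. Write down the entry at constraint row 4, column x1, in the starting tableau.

6

Constraint 4 has coefficient 6 on x1.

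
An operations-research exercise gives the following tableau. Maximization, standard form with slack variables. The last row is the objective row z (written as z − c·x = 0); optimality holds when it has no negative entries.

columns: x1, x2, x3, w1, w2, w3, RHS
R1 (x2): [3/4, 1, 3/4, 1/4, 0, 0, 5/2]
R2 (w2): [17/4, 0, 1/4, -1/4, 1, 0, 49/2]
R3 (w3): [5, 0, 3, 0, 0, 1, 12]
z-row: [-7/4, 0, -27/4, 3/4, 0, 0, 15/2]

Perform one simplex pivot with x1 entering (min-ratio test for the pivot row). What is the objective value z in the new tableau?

117/10

Ratio test on column x1 — row 1: (5/2)/(3/4) = 10/3; row 2: (49/2)/(17/4) = 98/17; row 3: 12/5 = 12/5. Minimum is 12/5 at row 3 (w3 leaves); pivot element 5.
Pivot on row 3; the z-row RHS becomes 15/2 − (-7/4)·(12/5) = 117/10.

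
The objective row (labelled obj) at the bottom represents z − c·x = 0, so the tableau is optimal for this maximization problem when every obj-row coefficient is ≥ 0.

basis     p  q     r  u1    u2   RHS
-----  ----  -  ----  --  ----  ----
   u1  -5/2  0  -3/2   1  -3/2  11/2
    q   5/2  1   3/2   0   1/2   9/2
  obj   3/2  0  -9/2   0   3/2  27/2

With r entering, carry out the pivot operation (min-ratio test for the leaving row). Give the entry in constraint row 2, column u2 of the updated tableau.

1/3

Ratio test on column r — row 1: entry -3/2 ≤ 0; row 2: (9/2)/(3/2) = 3. Minimum is 3 at row 2 (q leaves); pivot element 3/2.
Divide row 2 by 3/2; eliminate column r from the other rows.
In the new row 2, the u2 entry is the old entry divided by the pivot: (1/2)/(3/2) = 1/3.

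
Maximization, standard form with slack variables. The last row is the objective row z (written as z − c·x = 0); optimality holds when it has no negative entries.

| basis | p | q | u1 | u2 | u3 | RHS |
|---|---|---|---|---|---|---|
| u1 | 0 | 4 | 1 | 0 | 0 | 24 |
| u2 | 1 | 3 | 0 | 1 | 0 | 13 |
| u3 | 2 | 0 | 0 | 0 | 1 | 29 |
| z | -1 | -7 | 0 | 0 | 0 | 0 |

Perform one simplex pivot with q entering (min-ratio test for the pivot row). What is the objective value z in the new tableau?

91/3

Ratio test on column q — row 1: 24/4 = 6; row 2: 13/3 = 13/3; row 3: entry 0 ≤ 0. Minimum is 13/3 at row 2 (u2 leaves); pivot element 3.
Pivot on row 2; the z-row RHS becomes 0 − (-7)·(13/3) = 91/3.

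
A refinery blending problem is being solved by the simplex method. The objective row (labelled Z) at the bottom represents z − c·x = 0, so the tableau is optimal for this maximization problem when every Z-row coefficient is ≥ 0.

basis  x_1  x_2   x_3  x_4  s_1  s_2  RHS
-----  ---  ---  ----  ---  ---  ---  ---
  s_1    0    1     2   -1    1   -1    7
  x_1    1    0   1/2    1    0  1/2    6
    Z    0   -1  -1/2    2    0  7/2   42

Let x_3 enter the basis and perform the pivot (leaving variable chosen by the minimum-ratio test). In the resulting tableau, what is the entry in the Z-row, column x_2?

Ratio test on column x_3 — row 1: 7/2 = 7/2; row 2: 6/(1/2) = 12. Minimum is 7/2 at row 1 (s_1 leaves); pivot element 2.
Divide row 1 by 2; eliminate column x_3 from the other rows.
Z-row update in column x_2: -1 − (-1/2)·(1/2) = -3/4.

-3/4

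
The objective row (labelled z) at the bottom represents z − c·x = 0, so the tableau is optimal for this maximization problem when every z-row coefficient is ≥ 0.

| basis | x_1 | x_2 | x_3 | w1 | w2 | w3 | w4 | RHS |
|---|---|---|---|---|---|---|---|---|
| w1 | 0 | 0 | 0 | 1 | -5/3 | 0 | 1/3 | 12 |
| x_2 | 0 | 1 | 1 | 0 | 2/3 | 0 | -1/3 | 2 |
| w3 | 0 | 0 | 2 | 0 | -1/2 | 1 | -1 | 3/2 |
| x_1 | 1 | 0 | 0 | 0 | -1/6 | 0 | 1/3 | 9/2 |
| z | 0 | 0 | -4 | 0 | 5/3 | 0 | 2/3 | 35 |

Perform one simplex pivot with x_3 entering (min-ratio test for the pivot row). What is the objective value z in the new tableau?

Ratio test on column x_3 — row 1: entry 0 ≤ 0; row 2: 2/1 = 2; row 3: (3/2)/2 = 3/4; row 4: entry 0 ≤ 0. Minimum is 3/4 at row 3 (w3 leaves); pivot element 2.
Pivot on row 3; the z-row RHS becomes 35 − (-4)·(3/4) = 38.

38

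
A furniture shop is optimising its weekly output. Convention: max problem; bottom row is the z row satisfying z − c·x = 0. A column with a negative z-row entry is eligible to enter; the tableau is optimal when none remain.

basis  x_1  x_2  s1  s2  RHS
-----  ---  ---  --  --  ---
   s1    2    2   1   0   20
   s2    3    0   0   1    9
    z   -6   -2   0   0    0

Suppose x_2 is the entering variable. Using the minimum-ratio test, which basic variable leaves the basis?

Column x_2 entries and ratios — s1: 20/2 = 10; s2: 0 ≤ 0, skip.
Smallest ratio is 10 in the row of s1, so s1 leaves.

s1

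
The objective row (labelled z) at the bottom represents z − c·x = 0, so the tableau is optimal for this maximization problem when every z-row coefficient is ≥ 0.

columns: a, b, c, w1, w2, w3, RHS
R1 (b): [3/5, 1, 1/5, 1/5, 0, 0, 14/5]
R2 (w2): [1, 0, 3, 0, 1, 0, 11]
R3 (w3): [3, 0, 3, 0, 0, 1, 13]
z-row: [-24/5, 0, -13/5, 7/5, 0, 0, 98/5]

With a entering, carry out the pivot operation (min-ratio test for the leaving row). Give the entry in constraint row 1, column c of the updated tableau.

-2/5

Ratio test on column a — row 1: (14/5)/(3/5) = 14/3; row 2: 11/1 = 11; row 3: 13/3 = 13/3. Minimum is 13/3 at row 3 (w3 leaves); pivot element 3.
Divide row 3 by 3; eliminate column a from the other rows.
Row 1 update in column c: 1/5 − (3/5)·1 = -2/5.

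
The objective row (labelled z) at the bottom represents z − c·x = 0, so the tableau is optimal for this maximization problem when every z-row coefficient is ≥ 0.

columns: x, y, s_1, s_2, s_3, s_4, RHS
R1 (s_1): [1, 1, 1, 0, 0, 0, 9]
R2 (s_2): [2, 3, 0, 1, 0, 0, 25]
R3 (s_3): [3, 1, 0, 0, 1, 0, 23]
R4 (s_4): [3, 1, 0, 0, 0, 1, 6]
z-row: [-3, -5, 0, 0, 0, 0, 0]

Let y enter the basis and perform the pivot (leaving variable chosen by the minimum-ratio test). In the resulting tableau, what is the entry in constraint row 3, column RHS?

17

Ratio test on column y — row 1: 9/1 = 9; row 2: 25/3 = 25/3; row 3: 23/1 = 23; row 4: 6/1 = 6. Minimum is 6 at row 4 (s_4 leaves); pivot element 1.
Divide row 4 by 1; eliminate column y from the other rows.
Row 3 update in column RHS: 23 − 1·6 = 17.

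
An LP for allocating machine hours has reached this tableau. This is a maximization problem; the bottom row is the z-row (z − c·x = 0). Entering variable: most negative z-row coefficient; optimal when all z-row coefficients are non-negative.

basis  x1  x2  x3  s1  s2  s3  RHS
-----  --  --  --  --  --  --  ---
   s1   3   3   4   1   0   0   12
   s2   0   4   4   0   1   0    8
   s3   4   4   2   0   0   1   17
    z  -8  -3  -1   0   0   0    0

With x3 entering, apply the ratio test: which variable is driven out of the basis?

Column x3 entries and ratios — s1: 12/4 = 3; s2: 8/4 = 2; s3: 17/2 = 17/2.
Smallest ratio is 2 in the row of s2, so s2 leaves.

s2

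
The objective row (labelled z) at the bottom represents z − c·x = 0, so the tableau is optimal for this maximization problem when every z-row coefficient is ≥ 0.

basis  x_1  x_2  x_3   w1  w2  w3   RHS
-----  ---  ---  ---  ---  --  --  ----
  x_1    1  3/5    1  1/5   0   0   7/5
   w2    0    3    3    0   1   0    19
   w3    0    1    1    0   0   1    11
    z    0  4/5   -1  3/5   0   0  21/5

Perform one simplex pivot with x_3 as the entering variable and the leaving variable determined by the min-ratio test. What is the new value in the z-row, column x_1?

1

Ratio test on column x_3 — row 1: (7/5)/1 = 7/5; row 2: 19/3 = 19/3; row 3: 11/1 = 11. Minimum is 7/5 at row 1 (x_1 leaves); pivot element 1.
Divide row 1 by 1; eliminate column x_3 from the other rows.
z-row update in column x_1: 0 − (-1)·1 = 1.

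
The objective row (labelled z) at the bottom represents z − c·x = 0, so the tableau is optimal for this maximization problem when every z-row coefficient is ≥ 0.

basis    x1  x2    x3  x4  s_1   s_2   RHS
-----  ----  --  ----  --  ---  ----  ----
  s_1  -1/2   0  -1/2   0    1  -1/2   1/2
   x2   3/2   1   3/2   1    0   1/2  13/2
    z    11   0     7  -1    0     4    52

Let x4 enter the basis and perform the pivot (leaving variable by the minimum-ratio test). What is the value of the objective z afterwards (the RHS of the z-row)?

117/2

Ratio test on column x4 — row 1: entry 0 ≤ 0; row 2: (13/2)/1 = 13/2. Minimum is 13/2 at row 2 (x2 leaves); pivot element 1.
Pivot on row 2; the z-row RHS becomes 52 − (-1)·(13/2) = 117/2.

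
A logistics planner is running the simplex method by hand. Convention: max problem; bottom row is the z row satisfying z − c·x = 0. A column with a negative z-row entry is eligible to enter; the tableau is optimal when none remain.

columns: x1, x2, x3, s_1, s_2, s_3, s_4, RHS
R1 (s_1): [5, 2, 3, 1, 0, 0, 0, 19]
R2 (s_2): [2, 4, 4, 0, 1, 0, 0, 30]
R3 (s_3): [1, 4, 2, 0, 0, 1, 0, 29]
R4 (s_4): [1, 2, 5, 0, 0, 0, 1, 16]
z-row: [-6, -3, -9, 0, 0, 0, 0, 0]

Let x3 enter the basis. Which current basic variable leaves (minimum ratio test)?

Column x3 entries and ratios — s_1: 19/3 = 19/3; s_2: 30/4 = 15/2; s_3: 29/2 = 29/2; s_4: 16/5 = 16/5.
Smallest ratio is 16/5 in the row of s_4, so s_4 leaves.

s_4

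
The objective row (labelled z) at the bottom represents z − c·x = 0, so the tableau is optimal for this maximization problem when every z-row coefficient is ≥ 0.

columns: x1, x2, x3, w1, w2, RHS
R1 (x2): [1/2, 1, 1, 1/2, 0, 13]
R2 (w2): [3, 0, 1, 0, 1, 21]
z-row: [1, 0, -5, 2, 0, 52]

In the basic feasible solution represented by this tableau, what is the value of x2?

13

x2 is basic (row 1); its value is the RHS of that row, 13.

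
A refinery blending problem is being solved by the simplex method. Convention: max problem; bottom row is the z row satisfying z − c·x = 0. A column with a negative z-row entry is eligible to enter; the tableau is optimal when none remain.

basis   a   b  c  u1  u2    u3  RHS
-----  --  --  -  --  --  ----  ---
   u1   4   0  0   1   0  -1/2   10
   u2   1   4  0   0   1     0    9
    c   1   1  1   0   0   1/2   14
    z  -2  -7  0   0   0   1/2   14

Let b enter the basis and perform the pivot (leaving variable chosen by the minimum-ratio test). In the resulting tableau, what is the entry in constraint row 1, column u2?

Ratio test on column b — row 1: entry 0 ≤ 0; row 2: 9/4 = 9/4; row 3: 14/1 = 14. Minimum is 9/4 at row 2 (u2 leaves); pivot element 4.
Divide row 2 by 4; eliminate column b from the other rows.
Row 1 update in column u2: 0 − 0·(1/4) = 0.

0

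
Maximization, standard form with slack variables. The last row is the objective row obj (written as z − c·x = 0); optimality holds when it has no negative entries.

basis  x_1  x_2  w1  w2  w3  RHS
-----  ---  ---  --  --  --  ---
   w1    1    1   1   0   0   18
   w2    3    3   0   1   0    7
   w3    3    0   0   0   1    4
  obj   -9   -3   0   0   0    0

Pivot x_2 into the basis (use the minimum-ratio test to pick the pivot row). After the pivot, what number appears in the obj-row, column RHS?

Ratio test on column x_2 — row 1: 18/1 = 18; row 2: 7/3 = 7/3; row 3: entry 0 ≤ 0. Minimum is 7/3 at row 2 (w2 leaves); pivot element 3.
Divide row 2 by 3; eliminate column x_2 from the other rows.
obj-row update in column RHS: 0 − (-3)·(7/3) = 7.

7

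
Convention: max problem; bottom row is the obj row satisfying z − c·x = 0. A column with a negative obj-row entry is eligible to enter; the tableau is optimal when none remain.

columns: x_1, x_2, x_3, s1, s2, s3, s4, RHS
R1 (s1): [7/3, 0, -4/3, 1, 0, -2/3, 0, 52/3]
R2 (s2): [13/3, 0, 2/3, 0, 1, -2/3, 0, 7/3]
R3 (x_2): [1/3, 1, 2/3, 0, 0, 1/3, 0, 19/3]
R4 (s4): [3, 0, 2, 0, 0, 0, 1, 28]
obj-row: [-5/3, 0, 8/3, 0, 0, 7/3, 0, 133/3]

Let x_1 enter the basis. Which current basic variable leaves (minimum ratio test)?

Column x_1 entries and ratios — s1: (52/3)/(7/3) = 52/7; s2: (7/3)/(13/3) = 7/13; x_2: (19/3)/(1/3) = 19; s4: 28/3 = 28/3.
Smallest ratio is 7/13 in the row of s2, so s2 leaves.

s2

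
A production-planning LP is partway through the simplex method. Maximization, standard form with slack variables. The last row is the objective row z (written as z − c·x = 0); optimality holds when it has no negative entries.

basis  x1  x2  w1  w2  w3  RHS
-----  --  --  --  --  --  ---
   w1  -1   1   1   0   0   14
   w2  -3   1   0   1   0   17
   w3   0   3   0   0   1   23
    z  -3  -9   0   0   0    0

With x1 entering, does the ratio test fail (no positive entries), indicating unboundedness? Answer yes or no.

Every constraint-row entry in column x1 is ≤ 0, so increasing x1 is unbounded.

yes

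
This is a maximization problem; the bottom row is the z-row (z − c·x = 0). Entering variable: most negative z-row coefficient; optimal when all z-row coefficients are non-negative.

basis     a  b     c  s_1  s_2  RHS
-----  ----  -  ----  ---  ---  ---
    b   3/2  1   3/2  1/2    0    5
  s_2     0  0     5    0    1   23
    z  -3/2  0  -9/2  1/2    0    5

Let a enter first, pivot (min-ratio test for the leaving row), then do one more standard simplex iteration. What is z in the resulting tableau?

Ratio test on column a — row 1: 5/(3/2) = 10/3; row 2: entry 0 ≤ 0. Minimum is 10/3 at row 1 (b leaves); pivot element 3/2.
Pivot on row 1; the z-row RHS becomes 5 − (-3/2)·(10/3) = 10.
Next entering variable (most negative z-row entry -3): c.
Ratio test on column c — row 1: (10/3)/1 = 10/3; row 2: 23/5 = 23/5. Minimum is 10/3 at row 1 (a leaves); pivot element 1.
After the second pivot the z-row RHS is 10 − (-3)·(10/3) = 20.

20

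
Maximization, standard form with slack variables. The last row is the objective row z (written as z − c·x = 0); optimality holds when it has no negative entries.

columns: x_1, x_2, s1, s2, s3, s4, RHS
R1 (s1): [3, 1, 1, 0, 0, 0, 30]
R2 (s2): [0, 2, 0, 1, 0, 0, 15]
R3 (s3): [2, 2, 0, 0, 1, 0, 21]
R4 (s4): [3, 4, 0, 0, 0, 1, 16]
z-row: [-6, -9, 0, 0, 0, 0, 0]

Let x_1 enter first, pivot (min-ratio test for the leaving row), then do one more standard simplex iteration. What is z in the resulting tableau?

36

Ratio test on column x_1 — row 1: 30/3 = 10; row 2: entry 0 ≤ 0; row 3: 21/2 = 21/2; row 4: 16/3 = 16/3. Minimum is 16/3 at row 4 (s4 leaves); pivot element 3.
Pivot on row 4; the z-row RHS becomes 0 − (-6)·(16/3) = 32.
Next entering variable (most negative z-row entry -1): x_2.
Ratio test on column x_2 — row 1: entry -3 ≤ 0; row 2: 15/2 = 15/2; row 3: entry -2/3 ≤ 0; row 4: (16/3)/(4/3) = 4. Minimum is 4 at row 4 (x_1 leaves); pivot element 4/3.
After the second pivot the z-row RHS is 32 − (-1)·4 = 36.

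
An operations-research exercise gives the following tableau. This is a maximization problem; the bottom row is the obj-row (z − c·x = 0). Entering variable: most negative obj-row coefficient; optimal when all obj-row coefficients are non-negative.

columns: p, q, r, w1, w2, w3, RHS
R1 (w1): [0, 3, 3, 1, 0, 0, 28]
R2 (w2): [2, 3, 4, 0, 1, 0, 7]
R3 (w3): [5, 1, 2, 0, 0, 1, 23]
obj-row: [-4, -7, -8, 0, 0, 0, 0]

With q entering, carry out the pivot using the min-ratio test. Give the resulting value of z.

Ratio test on column q — row 1: 28/3 = 28/3; row 2: 7/3 = 7/3; row 3: 23/1 = 23. Minimum is 7/3 at row 2 (w2 leaves); pivot element 3.
Pivot on row 2; the obj-row RHS becomes 0 − (-7)·(7/3) = 49/3.

49/3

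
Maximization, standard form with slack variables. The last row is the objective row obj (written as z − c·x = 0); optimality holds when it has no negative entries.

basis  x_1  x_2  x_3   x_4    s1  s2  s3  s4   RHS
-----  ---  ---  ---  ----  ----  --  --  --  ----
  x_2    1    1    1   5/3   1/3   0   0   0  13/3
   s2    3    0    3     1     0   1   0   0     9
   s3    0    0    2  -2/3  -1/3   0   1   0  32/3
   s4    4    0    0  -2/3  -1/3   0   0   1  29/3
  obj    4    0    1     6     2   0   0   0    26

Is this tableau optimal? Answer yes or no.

Every obj-row coefficient is ≥ 0, so the tableau is optimal.

yes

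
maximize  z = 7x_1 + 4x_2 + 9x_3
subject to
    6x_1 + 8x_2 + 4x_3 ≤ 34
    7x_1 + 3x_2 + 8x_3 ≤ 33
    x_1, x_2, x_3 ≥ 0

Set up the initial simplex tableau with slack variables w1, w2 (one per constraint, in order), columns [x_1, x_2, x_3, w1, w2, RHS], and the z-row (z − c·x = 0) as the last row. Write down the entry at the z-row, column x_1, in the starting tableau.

The z-row carries the negated objective coefficients: the x_1 entry is -7.

-7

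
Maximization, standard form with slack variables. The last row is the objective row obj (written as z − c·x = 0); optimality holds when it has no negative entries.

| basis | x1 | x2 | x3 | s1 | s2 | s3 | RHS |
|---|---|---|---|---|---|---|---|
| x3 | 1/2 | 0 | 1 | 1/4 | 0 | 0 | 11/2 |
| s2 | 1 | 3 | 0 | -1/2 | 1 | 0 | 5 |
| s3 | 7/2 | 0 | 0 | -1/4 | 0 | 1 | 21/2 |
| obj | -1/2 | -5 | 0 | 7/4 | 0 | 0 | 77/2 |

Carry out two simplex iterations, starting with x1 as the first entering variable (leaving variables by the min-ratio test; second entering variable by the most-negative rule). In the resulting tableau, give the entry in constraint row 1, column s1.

2/7

Ratio test on column x1 — row 1: (11/2)/(1/2) = 11; row 2: 5/1 = 5; row 3: (21/2)/(7/2) = 3. Minimum is 3 at row 3 (s3 leaves); pivot element 7/2.
Divide row 3 by 7/2; eliminate column x1 from the other rows.
Second iteration: most negative obj-row entry is -5 in column x2, so x2 enters.
Ratio test on column x2 — row 1: entry 0 ≤ 0; row 2: 2/3 = 2/3; row 3: entry 0 ≤ 0. Minimum is 2/3 at row 2 (s2 leaves); pivot element 3.
Divide row 2 by 3; eliminate column x2 from the other rows.
After both pivots, the entry at constraint row 1, column s1 is 2/7.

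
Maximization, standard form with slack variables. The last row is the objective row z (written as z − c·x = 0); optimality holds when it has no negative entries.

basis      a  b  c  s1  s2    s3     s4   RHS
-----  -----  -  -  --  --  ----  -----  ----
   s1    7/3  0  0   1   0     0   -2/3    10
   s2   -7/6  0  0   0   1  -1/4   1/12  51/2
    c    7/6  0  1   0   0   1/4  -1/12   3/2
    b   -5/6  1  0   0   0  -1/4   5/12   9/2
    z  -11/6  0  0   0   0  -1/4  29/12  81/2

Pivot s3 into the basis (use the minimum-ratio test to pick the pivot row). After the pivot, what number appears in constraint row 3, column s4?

-1/3

Ratio test on column s3 — row 1: entry 0 ≤ 0; row 2: entry -1/4 ≤ 0; row 3: (3/2)/(1/4) = 6; row 4: entry -1/4 ≤ 0. Minimum is 6 at row 3 (c leaves); pivot element 1/4.
Divide row 3 by 1/4; eliminate column s3 from the other rows.
In the new row 3, the s4 entry is the old entry divided by the pivot: (-1/12)/(1/4) = -1/3.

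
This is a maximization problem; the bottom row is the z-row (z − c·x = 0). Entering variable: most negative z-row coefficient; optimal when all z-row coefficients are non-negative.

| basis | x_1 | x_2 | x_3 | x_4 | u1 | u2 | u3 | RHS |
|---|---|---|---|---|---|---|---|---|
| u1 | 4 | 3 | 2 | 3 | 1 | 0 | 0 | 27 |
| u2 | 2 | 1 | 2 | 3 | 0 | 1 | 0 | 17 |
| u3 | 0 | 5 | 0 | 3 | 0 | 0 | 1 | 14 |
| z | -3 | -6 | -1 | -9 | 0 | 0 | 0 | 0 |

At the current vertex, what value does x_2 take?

0

x_2 is not in the basis, so in the current basic feasible solution x_2 = 0.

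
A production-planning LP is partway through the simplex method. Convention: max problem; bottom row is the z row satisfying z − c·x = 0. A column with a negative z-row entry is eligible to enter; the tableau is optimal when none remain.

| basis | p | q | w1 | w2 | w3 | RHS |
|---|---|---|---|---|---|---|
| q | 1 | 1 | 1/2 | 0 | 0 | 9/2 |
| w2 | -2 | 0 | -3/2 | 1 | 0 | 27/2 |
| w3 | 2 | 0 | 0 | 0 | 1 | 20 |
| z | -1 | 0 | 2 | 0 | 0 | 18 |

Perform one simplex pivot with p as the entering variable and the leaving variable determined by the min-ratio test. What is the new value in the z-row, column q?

Ratio test on column p — row 1: (9/2)/1 = 9/2; row 2: entry -2 ≤ 0; row 3: 20/2 = 10. Minimum is 9/2 at row 1 (q leaves); pivot element 1.
Divide row 1 by 1; eliminate column p from the other rows.
z-row update in column q: 0 − (-1)·1 = 1.

1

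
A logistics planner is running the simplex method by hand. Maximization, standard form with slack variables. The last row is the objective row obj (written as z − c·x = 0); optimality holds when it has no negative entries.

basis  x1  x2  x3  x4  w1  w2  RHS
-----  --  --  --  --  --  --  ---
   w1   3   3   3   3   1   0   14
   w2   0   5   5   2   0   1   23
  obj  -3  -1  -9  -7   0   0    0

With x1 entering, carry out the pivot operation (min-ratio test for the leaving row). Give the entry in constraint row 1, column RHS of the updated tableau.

Ratio test on column x1 — row 1: 14/3 = 14/3; row 2: entry 0 ≤ 0. Minimum is 14/3 at row 1 (w1 leaves); pivot element 3.
Divide row 1 by 3; eliminate column x1 from the other rows.
In the new row 1, the RHS entry is the old entry divided by the pivot: 14/3 = 14/3.

14/3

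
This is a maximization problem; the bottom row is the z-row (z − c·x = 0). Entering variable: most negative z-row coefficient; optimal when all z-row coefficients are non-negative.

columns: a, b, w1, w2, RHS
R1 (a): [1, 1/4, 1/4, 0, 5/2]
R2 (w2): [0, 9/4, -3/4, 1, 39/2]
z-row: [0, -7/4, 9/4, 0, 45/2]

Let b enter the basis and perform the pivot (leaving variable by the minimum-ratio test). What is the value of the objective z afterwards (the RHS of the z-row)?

113/3

Ratio test on column b — row 1: (5/2)/(1/4) = 10; row 2: (39/2)/(9/4) = 26/3. Minimum is 26/3 at row 2 (w2 leaves); pivot element 9/4.
Pivot on row 2; the z-row RHS becomes 45/2 − (-7/4)·(26/3) = 113/3.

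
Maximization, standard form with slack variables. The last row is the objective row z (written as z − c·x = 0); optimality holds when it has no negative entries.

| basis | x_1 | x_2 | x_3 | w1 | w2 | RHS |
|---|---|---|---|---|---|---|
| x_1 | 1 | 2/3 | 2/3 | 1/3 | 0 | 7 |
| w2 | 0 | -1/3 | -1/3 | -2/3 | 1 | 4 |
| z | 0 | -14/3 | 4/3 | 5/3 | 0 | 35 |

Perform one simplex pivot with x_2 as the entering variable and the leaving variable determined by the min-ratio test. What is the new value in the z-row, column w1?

4

Ratio test on column x_2 — row 1: 7/(2/3) = 21/2; row 2: entry -1/3 ≤ 0. Minimum is 21/2 at row 1 (x_1 leaves); pivot element 2/3.
Divide row 1 by 2/3; eliminate column x_2 from the other rows.
z-row update in column w1: 5/3 − (-14/3)·(1/2) = 4.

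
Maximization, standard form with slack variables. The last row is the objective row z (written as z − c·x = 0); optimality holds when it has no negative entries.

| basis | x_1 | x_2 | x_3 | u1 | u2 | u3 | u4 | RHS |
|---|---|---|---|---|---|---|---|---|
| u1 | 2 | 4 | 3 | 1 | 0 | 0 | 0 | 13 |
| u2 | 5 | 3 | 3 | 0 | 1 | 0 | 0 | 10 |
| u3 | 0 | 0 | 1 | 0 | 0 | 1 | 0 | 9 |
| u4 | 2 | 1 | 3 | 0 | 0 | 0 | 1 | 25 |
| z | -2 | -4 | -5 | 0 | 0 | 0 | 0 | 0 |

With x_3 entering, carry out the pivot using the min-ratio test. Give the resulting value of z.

50/3

Ratio test on column x_3 — row 1: 13/3 = 13/3; row 2: 10/3 = 10/3; row 3: 9/1 = 9; row 4: 25/3 = 25/3. Minimum is 10/3 at row 2 (u2 leaves); pivot element 3.
Pivot on row 2; the z-row RHS becomes 0 − (-5)·(10/3) = 50/3.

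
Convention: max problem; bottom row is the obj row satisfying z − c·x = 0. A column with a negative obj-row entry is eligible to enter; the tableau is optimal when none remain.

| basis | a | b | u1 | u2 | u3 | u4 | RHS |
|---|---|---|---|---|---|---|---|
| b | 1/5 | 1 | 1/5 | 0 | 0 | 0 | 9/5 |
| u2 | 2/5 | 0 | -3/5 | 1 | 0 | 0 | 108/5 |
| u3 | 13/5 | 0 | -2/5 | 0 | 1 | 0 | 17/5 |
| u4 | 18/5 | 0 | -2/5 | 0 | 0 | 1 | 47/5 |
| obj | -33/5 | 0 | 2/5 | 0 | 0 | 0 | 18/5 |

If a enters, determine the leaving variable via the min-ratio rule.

u3

Column a entries and ratios — b: (9/5)/(1/5) = 9; u2: (108/5)/(2/5) = 54; u3: (17/5)/(13/5) = 17/13; u4: (47/5)/(18/5) = 47/18.
Smallest ratio is 17/13 in the row of u3, so u3 leaves.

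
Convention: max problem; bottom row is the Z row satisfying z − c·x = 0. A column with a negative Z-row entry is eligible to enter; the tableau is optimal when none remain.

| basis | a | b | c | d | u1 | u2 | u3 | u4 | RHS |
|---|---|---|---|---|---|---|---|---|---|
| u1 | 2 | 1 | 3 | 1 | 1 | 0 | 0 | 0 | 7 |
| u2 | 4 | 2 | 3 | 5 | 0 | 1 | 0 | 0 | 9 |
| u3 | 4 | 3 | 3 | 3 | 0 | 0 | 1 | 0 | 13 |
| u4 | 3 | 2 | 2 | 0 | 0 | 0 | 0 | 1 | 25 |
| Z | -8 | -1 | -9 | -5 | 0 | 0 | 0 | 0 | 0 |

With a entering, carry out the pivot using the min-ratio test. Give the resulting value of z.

Ratio test on column a — row 1: 7/2 = 7/2; row 2: 9/4 = 9/4; row 3: 13/4 = 13/4; row 4: 25/3 = 25/3. Minimum is 9/4 at row 2 (u2 leaves); pivot element 4.
Pivot on row 2; the Z-row RHS becomes 0 − (-8)·(9/4) = 18.

18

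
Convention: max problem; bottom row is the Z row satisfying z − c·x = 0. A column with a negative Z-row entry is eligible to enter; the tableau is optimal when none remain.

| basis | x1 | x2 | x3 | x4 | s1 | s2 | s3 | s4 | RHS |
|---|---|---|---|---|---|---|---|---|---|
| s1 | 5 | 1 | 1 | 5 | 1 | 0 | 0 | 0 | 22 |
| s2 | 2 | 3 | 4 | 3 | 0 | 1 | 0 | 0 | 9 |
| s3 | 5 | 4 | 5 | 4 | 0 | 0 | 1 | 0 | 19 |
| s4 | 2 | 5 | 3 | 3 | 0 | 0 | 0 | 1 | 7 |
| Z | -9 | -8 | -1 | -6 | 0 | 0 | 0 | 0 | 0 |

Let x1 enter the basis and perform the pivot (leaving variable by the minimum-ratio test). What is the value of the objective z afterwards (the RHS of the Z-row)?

Ratio test on column x1 — row 1: 22/5 = 22/5; row 2: 9/2 = 9/2; row 3: 19/5 = 19/5; row 4: 7/2 = 7/2. Minimum is 7/2 at row 4 (s4 leaves); pivot element 2.
Pivot on row 4; the Z-row RHS becomes 0 − (-9)·(7/2) = 63/2.

63/2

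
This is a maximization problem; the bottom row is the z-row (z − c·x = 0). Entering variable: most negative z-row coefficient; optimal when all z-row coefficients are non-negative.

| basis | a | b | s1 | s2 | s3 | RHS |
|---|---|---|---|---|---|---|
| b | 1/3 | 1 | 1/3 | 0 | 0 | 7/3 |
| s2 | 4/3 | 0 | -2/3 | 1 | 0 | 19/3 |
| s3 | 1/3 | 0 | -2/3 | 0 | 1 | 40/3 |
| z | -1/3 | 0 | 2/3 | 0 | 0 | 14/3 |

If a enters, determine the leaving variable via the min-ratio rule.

s2

Column a entries and ratios — b: (7/3)/(1/3) = 7; s2: (19/3)/(4/3) = 19/4; s3: (40/3)/(1/3) = 40.
Smallest ratio is 19/4 in the row of s2, so s2 leaves.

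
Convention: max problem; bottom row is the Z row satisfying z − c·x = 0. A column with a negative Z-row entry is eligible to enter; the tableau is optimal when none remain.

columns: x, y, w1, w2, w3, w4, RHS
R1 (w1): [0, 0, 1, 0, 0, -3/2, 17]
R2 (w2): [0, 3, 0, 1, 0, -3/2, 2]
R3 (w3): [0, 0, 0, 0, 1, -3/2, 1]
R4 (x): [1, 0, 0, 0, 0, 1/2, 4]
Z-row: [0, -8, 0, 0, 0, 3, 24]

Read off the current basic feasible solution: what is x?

4

x is basic (row 4); its value is the RHS of that row, 4.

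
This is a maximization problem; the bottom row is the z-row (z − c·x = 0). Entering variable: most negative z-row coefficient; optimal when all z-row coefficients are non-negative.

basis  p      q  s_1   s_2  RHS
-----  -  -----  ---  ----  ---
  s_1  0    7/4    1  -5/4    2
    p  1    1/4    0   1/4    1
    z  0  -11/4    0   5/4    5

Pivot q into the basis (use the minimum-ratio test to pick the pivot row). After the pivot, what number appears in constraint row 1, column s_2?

-5/7

Ratio test on column q — row 1: 2/(7/4) = 8/7; row 2: 1/(1/4) = 4. Minimum is 8/7 at row 1 (s_1 leaves); pivot element 7/4.
Divide row 1 by 7/4; eliminate column q from the other rows.
In the new row 1, the s_2 entry is the old entry divided by the pivot: (-5/4)/(7/4) = -5/7.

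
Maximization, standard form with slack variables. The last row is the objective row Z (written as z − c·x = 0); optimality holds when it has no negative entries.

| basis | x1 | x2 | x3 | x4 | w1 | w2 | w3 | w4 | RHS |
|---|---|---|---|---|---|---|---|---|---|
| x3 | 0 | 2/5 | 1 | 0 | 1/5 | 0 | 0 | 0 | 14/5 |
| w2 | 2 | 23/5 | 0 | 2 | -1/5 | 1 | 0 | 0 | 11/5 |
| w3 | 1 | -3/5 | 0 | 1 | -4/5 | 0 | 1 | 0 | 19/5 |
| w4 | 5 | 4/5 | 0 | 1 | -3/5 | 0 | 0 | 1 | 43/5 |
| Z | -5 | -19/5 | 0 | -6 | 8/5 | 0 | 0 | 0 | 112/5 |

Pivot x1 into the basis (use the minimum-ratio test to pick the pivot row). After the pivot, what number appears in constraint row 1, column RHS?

14/5

Ratio test on column x1 — row 1: entry 0 ≤ 0; row 2: (11/5)/2 = 11/10; row 3: (19/5)/1 = 19/5; row 4: (43/5)/5 = 43/25. Minimum is 11/10 at row 2 (w2 leaves); pivot element 2.
Divide row 2 by 2; eliminate column x1 from the other rows.
Row 1 update in column RHS: 14/5 − 0·(11/10) = 14/5.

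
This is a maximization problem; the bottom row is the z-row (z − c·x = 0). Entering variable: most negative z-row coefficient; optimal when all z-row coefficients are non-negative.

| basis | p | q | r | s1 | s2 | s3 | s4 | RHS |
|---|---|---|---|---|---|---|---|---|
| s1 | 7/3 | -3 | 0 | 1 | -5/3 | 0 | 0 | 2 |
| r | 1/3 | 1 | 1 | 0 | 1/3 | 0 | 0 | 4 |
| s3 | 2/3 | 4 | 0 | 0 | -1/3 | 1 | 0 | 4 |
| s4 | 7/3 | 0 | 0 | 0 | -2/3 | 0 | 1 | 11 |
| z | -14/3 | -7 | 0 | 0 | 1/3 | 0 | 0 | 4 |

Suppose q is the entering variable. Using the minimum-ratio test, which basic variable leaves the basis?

s3

Column q entries and ratios — s1: -3 ≤ 0, skip; r: 4/1 = 4; s3: 4/4 = 1; s4: 0 ≤ 0, skip.
Smallest ratio is 1 in the row of s3, so s3 leaves.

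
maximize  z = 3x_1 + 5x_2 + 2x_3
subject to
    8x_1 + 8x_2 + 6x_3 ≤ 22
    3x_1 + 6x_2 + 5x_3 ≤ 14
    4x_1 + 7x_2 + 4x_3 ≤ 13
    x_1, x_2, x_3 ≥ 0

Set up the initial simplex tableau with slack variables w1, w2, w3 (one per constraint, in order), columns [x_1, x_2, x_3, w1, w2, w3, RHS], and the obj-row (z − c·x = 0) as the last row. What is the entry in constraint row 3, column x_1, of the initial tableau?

Constraint 3 has coefficient 4 on x_1.

4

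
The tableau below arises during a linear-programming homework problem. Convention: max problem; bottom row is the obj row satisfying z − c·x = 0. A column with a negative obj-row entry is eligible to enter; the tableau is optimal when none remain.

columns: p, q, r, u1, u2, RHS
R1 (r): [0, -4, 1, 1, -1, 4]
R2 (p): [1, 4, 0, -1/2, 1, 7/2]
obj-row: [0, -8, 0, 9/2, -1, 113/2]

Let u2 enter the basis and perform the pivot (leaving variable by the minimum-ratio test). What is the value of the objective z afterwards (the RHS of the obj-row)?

60

Ratio test on column u2 — row 1: entry -1 ≤ 0; row 2: (7/2)/1 = 7/2. Minimum is 7/2 at row 2 (p leaves); pivot element 1.
Pivot on row 2; the obj-row RHS becomes 113/2 − (-1)·(7/2) = 60.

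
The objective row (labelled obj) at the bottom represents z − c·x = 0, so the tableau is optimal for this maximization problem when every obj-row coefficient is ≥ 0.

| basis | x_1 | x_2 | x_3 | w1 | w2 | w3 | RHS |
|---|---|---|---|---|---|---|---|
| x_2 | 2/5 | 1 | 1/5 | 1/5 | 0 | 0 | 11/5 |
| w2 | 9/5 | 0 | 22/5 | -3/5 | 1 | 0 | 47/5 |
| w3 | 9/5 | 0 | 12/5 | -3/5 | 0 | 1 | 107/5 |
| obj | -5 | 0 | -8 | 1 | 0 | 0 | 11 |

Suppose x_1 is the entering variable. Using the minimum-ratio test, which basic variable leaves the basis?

Column x_1 entries and ratios — x_2: (11/5)/(2/5) = 11/2; w2: (47/5)/(9/5) = 47/9; w3: (107/5)/(9/5) = 107/9.
Smallest ratio is 47/9 in the row of w2, so w2 leaves.

w2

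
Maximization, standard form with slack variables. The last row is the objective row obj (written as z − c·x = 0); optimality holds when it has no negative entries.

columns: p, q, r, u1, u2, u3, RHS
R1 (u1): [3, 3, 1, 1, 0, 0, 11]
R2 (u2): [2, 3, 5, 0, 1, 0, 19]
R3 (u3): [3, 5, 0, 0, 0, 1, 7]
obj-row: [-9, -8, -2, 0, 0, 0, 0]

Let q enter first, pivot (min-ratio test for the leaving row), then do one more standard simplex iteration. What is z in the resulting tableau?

21

Ratio test on column q — row 1: 11/3 = 11/3; row 2: 19/3 = 19/3; row 3: 7/5 = 7/5. Minimum is 7/5 at row 3 (u3 leaves); pivot element 5.
Pivot on row 3; the obj-row RHS becomes 0 − (-8)·(7/5) = 56/5.
Next entering variable (most negative obj-row entry -21/5): p.
Ratio test on column p — row 1: (34/5)/(6/5) = 17/3; row 2: (74/5)/(1/5) = 74; row 3: (7/5)/(3/5) = 7/3. Minimum is 7/3 at row 3 (q leaves); pivot element 3/5.
After the second pivot the obj-row RHS is 56/5 − (-21/5)·(7/3) = 21.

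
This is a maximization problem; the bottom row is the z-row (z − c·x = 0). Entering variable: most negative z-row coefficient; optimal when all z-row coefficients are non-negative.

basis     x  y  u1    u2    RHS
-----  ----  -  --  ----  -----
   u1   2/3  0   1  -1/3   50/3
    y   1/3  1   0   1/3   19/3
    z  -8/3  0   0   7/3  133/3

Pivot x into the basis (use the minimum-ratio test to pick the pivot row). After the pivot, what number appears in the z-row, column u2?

5

Ratio test on column x — row 1: (50/3)/(2/3) = 25; row 2: (19/3)/(1/3) = 19. Minimum is 19 at row 2 (y leaves); pivot element 1/3.
Divide row 2 by 1/3; eliminate column x from the other rows.
z-row update in column u2: 7/3 − (-8/3)·1 = 5.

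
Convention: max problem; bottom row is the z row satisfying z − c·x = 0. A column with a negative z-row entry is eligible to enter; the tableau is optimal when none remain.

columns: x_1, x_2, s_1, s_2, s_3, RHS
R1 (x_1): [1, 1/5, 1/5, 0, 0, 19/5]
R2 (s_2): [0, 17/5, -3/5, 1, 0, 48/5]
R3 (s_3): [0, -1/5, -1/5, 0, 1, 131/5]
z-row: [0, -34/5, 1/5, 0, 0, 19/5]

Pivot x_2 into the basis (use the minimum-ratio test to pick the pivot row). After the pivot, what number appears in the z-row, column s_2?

Ratio test on column x_2 — row 1: (19/5)/(1/5) = 19; row 2: (48/5)/(17/5) = 48/17; row 3: entry -1/5 ≤ 0. Minimum is 48/17 at row 2 (s_2 leaves); pivot element 17/5.
Divide row 2 by 17/5; eliminate column x_2 from the other rows.
z-row update in column s_2: 0 − (-34/5)·(5/17) = 2.

2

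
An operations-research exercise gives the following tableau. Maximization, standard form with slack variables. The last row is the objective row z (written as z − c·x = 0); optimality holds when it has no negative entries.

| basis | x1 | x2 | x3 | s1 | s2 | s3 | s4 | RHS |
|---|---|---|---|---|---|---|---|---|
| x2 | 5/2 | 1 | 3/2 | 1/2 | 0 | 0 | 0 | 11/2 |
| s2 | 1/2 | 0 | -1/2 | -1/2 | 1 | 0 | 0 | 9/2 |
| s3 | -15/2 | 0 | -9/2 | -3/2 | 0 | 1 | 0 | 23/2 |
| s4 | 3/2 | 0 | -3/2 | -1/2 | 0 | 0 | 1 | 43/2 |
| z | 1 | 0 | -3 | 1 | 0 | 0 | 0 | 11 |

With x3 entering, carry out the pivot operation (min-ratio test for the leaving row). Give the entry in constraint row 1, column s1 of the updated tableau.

1/3

Ratio test on column x3 — row 1: (11/2)/(3/2) = 11/3; row 2: entry -1/2 ≤ 0; row 3: entry -9/2 ≤ 0; row 4: entry -3/2 ≤ 0. Minimum is 11/3 at row 1 (x2 leaves); pivot element 3/2.
Divide row 1 by 3/2; eliminate column x3 from the other rows.
In the new row 1, the s1 entry is the old entry divided by the pivot: (1/2)/(3/2) = 1/3.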